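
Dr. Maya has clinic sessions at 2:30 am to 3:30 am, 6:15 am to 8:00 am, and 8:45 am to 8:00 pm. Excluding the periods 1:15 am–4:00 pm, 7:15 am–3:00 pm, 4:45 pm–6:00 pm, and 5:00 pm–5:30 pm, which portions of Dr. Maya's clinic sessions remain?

B, merged: 1:15 am–4:00 pm, 4:45 pm–6:00 pm.
2:30 am–3:30 am: fully covered by B → removed.
6:15 am–8:00 am: fully covered by B → removed.
8:45 am–8:00 pm minus B → 4:00 pm–4:45 pm, 6:00 pm–8:00 pm.

4:00 pm–4:45 pm, 6:00 pm–8:00 pm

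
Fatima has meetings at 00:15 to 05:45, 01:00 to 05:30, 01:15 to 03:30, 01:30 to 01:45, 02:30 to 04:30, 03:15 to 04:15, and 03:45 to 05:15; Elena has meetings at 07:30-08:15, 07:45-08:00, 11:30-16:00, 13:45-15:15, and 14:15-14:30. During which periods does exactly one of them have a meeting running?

A, merged: 00:15-05:45.
B, merged: 07:30-08:15, 11:30-16:00.
Only in the first: 00:15-05:45.
Only in the second: 07:30-08:15, 11:30-16:00.
Together these are the periods covered by exactly one.

00:15-05:45, 07:30-08:15, 11:30-16:00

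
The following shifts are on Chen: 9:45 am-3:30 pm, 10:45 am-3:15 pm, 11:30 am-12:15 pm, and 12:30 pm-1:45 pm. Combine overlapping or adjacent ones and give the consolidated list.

10:45 am–3:15 pm overlaps/touches 9:45 am–3:30 pm → extend to 9:45 am–3:30 pm.
11:30 am–12:15 pm overlaps/touches 9:45 am–3:30 pm → extend to 9:45 am–3:30 pm.
12:30 pm–1:45 pm overlaps/touches 9:45 am–3:30 pm → extend to 9:45 am–3:30 pm.

9:45 am–3:30 pm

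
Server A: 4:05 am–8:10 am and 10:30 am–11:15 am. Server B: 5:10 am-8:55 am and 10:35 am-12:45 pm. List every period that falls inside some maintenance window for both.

4:05 am–8:10 am meets the second set on 5:10 am–8:10 am.
10:30 am–11:15 am meets the second set on 10:35 am–11:15 am.

5:10 am–8:10 am, 10:35 am–11:15 am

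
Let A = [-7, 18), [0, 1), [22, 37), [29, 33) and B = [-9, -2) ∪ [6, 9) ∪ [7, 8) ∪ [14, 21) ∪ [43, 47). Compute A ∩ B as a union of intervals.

First set merges to [-7, 18), [22, 37).
Second set merges to [-9, -2), [6, 9), [14, 21), [43, 47).
[-7, 18) overlaps B on [-7, -2), [6, 9), [14, 18).
[22, 37) falls entirely outside B.

[-7, -2) ∪ [6, 9) ∪ [14, 18)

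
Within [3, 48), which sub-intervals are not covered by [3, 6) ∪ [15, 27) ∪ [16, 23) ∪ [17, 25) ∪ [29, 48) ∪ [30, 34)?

[6, 15) ∪ [27, 29)

After merging, the occupied span is [3, 6), [15, 27), [29, 48).
Gaps within [3, 48): [6, 15), [27, 29).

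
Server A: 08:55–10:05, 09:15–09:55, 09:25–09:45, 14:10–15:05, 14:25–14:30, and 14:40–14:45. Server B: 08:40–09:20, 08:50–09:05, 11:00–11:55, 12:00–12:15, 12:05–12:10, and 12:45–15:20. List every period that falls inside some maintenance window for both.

First set merges to 08:55–10:05, 14:10–15:05.
Second set merges to 08:40–09:20, 11:00–11:55, 12:00–12:15, 12:45–15:20.
08:55–10:05 ∩ B → 08:55–09:20.
14:10–15:05 ∩ B → 14:10–15:05.

08:55–09:20, 14:10–15:05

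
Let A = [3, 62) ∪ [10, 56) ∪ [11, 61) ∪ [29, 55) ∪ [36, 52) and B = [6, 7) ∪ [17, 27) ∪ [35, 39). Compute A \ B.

[3, 6) ∪ [7, 17) ∪ [27, 35) ∪ [39, 62)

First set merges to [3, 62).
[3, 62) with B removed leaves [3, 6), [7, 17), [27, 35), [39, 62).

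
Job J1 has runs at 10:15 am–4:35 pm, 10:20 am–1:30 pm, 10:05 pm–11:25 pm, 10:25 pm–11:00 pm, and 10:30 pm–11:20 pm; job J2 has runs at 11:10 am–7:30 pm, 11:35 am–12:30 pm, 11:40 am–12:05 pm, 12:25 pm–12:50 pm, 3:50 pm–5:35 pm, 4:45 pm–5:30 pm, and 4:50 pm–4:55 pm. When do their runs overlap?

11:10 am–4:35 pm

A, merged: 10:15 am–4:35 pm, 10:05 pm–11:25 pm.
B, merged: 11:10 am–7:30 pm.
10:15 am–4:35 pm ∩ B → 11:10 am–4:35 pm.
10:05 pm–11:25 pm meets no B interval.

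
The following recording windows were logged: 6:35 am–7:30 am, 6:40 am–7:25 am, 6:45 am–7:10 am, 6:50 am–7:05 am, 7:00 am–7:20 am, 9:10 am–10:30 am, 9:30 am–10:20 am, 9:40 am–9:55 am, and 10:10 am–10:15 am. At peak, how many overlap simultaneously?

5

Sweep endpoints in order; track running count of active intervals.
Peak of 5 reached at 7:00 am.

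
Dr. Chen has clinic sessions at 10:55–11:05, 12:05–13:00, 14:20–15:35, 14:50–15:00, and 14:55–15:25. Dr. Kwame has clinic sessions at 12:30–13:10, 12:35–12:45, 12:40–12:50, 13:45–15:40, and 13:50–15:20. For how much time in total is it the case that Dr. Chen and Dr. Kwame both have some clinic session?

Merge the first list: 10:55–11:05, 12:05–13:00, 14:20–15:35.
Merge the second list: 12:30–13:10, 13:45–15:40.
A ∩ B = 12:30–13:00, 14:20–15:35.
Total: 30 min + 1 h 15 min = 1 h 45 min.

1 h 45 min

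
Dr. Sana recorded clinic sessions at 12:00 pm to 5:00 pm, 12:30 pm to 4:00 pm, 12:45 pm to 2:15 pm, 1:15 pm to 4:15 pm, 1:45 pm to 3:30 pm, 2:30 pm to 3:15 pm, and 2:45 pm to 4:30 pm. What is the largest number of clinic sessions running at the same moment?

6

Sweep endpoints in order; track running count of active intervals.
Peak of 6 reached at 2:45 pm.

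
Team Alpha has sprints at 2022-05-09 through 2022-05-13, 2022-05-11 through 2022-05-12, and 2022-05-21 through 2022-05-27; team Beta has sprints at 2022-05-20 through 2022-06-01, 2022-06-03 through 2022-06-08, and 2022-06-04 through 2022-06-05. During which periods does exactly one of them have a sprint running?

First set merges to 2022-05-09 through 2022-05-13, 2022-05-21 through 2022-05-27.
Second set merges to 2022-05-20 through 2022-06-01, 2022-06-03 through 2022-06-08.
Only in the first: 2022-05-09 through 2022-05-13.
Only in the second: 2022-05-20 through 2022-05-20, 2022-05-28 through 2022-06-01, 2022-06-03 through 2022-06-08.
Together these are the periods covered by exactly one.

2022-05-09 through 2022-05-13, 2022-05-20 through 2022-05-20, 2022-05-28 through 2022-06-01, 2022-06-03 through 2022-06-08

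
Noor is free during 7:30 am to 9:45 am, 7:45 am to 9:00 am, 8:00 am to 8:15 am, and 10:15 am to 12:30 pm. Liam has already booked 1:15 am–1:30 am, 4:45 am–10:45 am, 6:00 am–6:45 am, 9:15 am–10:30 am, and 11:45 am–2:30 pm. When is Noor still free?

10:45 am-11:45 am

Merge the first list: 7:30 am-9:45 am, 10:15 am-12:30 pm.
Merge the second list: 1:15 am-1:30 am, 4:45 am-10:45 am, 11:45 am-2:30 pm.
7:30 am-9:45 am: fully covered by B → removed.
10:15 am-12:30 pm minus B → 10:45 am-11:45 am.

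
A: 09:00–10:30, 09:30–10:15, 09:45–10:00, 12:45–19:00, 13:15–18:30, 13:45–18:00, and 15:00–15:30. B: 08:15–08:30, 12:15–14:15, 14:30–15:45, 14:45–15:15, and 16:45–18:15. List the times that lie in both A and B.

Merge the first list: 09:00-10:30, 12:45-19:00.
Merge the second list: 08:15-08:30, 12:15-14:15, 14:30-15:45, 16:45-18:15.
09:00-10:30: no overlap with the second set.
12:45-19:00 meets the second set on 12:45-14:15, 14:30-15:45, 16:45-18:15.

12:45-14:15, 14:30-15:45, 16:45-18:15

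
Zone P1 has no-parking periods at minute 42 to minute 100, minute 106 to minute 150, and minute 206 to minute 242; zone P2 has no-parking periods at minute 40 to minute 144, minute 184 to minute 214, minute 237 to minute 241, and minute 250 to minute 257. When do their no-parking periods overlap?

minute 42 to minute 100, minute 106 to minute 144, minute 206 to minute 214, minute 237 to minute 241

minute 42 to minute 100 ∩ B → minute 42 to minute 100.
minute 106 to minute 150 ∩ B → minute 106 to minute 144.
minute 206 to minute 242 ∩ B → minute 206 to minute 214, minute 237 to minute 241.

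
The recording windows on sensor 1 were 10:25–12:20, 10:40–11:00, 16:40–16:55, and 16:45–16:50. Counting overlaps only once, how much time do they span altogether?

2 h 10 min

Merged: 10:25–12:20, 16:40–16:55.
Lengths: 1 h 55 min + 15 min = 2 h 10 min.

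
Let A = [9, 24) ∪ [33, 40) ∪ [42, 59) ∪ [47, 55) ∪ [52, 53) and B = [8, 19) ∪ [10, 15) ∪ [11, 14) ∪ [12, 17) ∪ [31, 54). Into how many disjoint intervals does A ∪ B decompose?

First set merges to [9, 24), [33, 40), [42, 59).
Second set merges to [8, 19), [31, 54).
A ∪ B = [8, 24), [31, 59).
That is 2 disjoint pieces.

2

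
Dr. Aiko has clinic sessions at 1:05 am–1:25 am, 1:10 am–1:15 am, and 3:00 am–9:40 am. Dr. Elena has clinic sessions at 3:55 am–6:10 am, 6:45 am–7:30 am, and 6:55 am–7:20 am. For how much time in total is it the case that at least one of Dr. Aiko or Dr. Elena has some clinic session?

First set merges to 1:05 am–1:25 am, 3:00 am–9:40 am.
Second set merges to 3:55 am–6:10 am, 6:45 am–7:30 am.
A ∪ B = 1:05 am–1:25 am, 3:00 am–9:40 am.
Total: 20 min + 6 h 40 min = 7 h.

7 h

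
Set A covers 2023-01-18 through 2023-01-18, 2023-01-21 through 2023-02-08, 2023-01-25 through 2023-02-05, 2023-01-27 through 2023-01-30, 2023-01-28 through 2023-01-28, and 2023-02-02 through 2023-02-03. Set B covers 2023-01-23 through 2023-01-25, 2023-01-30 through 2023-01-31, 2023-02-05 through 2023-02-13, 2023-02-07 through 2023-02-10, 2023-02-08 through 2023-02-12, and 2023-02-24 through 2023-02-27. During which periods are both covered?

2023-01-23 through 2023-01-25, 2023-01-30 through 2023-01-31, 2023-02-05 through 2023-02-08

Merge the first list: 2023-01-18 through 2023-01-18, 2023-01-21 through 2023-02-08.
Merge the second list: 2023-01-23 through 2023-01-25, 2023-01-30 through 2023-01-31, 2023-02-05 through 2023-02-13, 2023-02-24 through 2023-02-27.
2023-01-18 through 2023-01-18 meets no B interval.
2023-01-21 through 2023-02-08 ∩ B → 2023-01-23 through 2023-01-25, 2023-01-30 through 2023-01-31, 2023-02-05 through 2023-02-08.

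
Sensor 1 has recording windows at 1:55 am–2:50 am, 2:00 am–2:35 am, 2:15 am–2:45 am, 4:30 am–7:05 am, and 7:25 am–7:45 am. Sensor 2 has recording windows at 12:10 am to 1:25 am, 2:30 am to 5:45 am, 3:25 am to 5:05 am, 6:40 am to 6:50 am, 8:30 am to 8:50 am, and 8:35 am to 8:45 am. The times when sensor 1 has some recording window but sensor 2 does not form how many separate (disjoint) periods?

4

Merge the first list: 1:55 am-2:50 am, 4:30 am-7:05 am, 7:25 am-7:45 am.
Merge the second list: 12:10 am-1:25 am, 2:30 am-5:45 am, 6:40 am-6:50 am, 8:30 am-8:50 am.
A \ B = 1:55 am-2:30 am, 5:45 am-6:40 am, 6:50 am-7:05 am, 7:25 am-7:45 am.
That is 4 disjoint pieces.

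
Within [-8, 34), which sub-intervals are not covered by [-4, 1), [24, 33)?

Covered (merged): [-4, 1), [24, 33).
Gaps within [-8, 34): [-8, -4), [1, 24), [33, 34).

[-8, -4) ∪ [1, 24) ∪ [33, 34)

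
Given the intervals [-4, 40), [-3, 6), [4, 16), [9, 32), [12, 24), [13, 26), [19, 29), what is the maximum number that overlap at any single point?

5

Walk the sorted start/end points keeping a running depth.
The depth first hits 5 at 13.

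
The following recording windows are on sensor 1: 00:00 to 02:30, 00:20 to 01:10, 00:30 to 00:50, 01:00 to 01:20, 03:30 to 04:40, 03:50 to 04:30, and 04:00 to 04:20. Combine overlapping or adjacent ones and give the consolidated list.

00:00–02:30, 03:30–04:40

00:20–01:10 overlaps/touches 00:00–02:30 → extend to 00:00–02:30.
00:30–00:50 overlaps/touches 00:00–02:30 → extend to 00:00–02:30.
01:00–01:20 overlaps/touches 00:00–02:30 → extend to 00:00–02:30.
03:30–04:40 is disjoint → start new block.
03:50–04:30 overlaps/touches 03:30–04:40 → extend to 03:30–04:40.
04:00–04:20 overlaps/touches 03:30–04:40 → extend to 03:30–04:40.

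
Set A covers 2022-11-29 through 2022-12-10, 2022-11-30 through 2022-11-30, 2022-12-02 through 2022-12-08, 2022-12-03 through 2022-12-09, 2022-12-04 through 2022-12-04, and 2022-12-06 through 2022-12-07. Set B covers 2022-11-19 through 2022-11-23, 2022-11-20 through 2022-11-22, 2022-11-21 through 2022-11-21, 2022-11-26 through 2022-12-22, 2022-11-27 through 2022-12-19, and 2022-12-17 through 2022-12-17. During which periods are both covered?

First set merges to 2022-11-29 through 2022-12-10.
Second set merges to 2022-11-19 through 2022-11-23, 2022-11-26 through 2022-12-22.
2022-11-29 through 2022-12-10 overlaps B on 2022-11-29 through 2022-12-10.

2022-11-29 through 2022-12-10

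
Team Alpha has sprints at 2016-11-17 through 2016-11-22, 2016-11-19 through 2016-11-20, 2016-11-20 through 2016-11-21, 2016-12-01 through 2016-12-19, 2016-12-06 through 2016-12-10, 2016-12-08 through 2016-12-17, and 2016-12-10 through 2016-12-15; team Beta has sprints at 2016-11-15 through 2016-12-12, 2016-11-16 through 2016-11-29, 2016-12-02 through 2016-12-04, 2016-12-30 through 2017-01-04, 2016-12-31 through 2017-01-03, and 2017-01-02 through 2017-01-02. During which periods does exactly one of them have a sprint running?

Merge the first list: 2016-11-17 through 2016-11-22, 2016-12-01 through 2016-12-19.
Merge the second list: 2016-11-15 through 2016-12-12, 2016-12-30 through 2017-01-04.
A \ B = 2016-12-13 through 2016-12-19.
B \ A = 2016-11-15 through 2016-11-16, 2016-11-23 through 2016-11-30, 2016-12-30 through 2017-01-04.
Union of the two gives the symmetric difference.

2016-11-15 through 2016-11-16, 2016-11-23 through 2016-11-30, 2016-12-13 through 2016-12-19, 2016-12-30 through 2017-01-04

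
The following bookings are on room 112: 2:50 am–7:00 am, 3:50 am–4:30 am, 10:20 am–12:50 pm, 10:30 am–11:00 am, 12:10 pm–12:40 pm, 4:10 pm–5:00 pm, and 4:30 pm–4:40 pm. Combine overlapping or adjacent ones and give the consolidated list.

2:50 am-7:00 am, 10:20 am-12:50 pm, 4:10 pm-5:00 pm

3:50 am-4:30 am overlaps/touches 2:50 am-7:00 am → extend to 2:50 am-7:00 am.
10:20 am-12:50 pm is disjoint → start new block.
10:30 am-11:00 am overlaps/touches 10:20 am-12:50 pm → extend to 10:20 am-12:50 pm.
12:10 pm-12:40 pm overlaps/touches 10:20 am-12:50 pm → extend to 10:20 am-12:50 pm.
4:10 pm-5:00 pm is disjoint → start new block.
4:30 pm-4:40 pm overlaps/touches 4:10 pm-5:00 pm → extend to 4:10 pm-5:00 pm.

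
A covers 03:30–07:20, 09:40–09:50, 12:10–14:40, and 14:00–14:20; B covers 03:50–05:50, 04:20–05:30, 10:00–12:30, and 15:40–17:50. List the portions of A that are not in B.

A, merged: 03:30-07:20, 09:40-09:50, 12:10-14:40.
B, merged: 03:50-05:50, 10:00-12:30, 15:40-17:50.
03:30-07:20 \ B = 03:30-03:50, 05:50-07:20.
09:40-09:50: nothing removed.
12:10-14:40 \ B = 12:30-14:40.

03:30-03:50, 05:50-07:20, 09:40-09:50, 12:30-14:40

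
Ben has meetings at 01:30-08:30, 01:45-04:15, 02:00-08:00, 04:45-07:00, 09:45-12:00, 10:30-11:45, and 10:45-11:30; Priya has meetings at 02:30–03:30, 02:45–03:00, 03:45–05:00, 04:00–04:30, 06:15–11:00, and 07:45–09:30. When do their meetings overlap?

A, merged: 01:30–08:30, 09:45–12:00.
B, merged: 02:30–03:30, 03:45–05:00, 06:15–11:00.
01:30–08:30 overlaps B on 02:30–03:30, 03:45–05:00, 06:15–08:30.
09:45–12:00 overlaps B on 09:45–11:00.

02:30–03:30, 03:45–05:00, 06:15–08:30, 09:45–11:00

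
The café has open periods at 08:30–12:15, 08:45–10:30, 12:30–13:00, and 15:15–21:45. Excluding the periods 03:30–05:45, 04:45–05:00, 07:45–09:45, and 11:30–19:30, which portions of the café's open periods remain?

Merge the first list: 08:30–12:15, 12:30–13:00, 15:15–21:45.
Merge the second list: 03:30–05:45, 07:45–09:45, 11:30–19:30.
08:30–12:15 with B removed leaves 09:45–11:30.
12:30–13:00 lies entirely inside B → drops out.
15:15–21:45 with B removed leaves 19:30–21:45.

09:45–11:30, 19:30–21:45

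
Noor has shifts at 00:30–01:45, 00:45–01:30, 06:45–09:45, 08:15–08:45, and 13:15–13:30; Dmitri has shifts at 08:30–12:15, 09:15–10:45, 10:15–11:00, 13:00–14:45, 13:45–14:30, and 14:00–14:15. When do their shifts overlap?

08:30–09:45, 13:15–13:30

First set merges to 00:30–01:45, 06:45–09:45, 13:15–13:30.
Second set merges to 08:30–12:15, 13:00–14:45.
00:30–01:45: no overlap with the second set.
06:45–09:45 meets the second set on 08:30–09:45.
13:15–13:30 meets the second set on 13:15–13:30.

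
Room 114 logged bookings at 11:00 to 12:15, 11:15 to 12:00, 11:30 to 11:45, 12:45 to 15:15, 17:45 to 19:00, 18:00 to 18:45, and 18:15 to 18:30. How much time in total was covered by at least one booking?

Merged: 11:00–12:15, 12:45–15:15, 17:45–19:00.
Lengths: 1 h 15 min + 2 h 30 min + 1 h 15 min = 5 h.

5 h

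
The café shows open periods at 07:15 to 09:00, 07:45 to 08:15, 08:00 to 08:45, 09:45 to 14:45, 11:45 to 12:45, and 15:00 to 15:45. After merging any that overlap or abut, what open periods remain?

07:45–08:15 overlaps/touches 07:15–09:00 → extend to 07:15–09:00.
08:00–08:45 overlaps/touches 07:15–09:00 → extend to 07:15–09:00.
09:45–14:45 is disjoint → start new block.
11:45–12:45 overlaps/touches 09:45–14:45 → extend to 09:45–14:45.
15:00–15:45 is disjoint → start new block.

07:15–09:00, 09:45–14:45, 15:00–15:45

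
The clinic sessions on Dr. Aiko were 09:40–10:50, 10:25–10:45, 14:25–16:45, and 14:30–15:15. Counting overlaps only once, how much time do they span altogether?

Merged: 09:40–10:50, 14:25–16:45.
Lengths: 1 h 10 min + 2 h 20 min = 3 h 30 min.

3 h 30 min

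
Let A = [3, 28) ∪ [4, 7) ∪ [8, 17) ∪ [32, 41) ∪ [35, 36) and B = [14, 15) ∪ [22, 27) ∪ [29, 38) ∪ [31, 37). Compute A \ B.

First set merges to [3, 28), [32, 41).
Second set merges to [14, 15), [22, 27), [29, 38).
[3, 28) with B removed leaves [3, 14), [15, 22), [27, 28).
[32, 41) with B removed leaves [38, 41).

[3, 14) ∪ [15, 22) ∪ [27, 28) ∪ [38, 41)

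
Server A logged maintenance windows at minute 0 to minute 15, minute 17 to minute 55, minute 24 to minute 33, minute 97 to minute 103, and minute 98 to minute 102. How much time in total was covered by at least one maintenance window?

59 minutes

Merged: minute 0 to minute 15, minute 17 to minute 55, minute 97 to minute 103.
Lengths: 15 minutes + 38 minutes + 6 minutes = 59 minutes.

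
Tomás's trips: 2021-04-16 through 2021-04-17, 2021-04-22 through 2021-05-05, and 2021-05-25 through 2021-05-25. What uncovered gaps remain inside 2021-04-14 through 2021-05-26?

2021-04-14 through 2021-04-15, 2021-04-18 through 2021-04-21, 2021-05-06 through 2021-05-24, 2021-05-26 through 2021-05-26

After merging, the occupied span is 2021-04-16 through 2021-04-17, 2021-04-22 through 2021-05-05, 2021-05-25 through 2021-05-25.
Gaps within 2021-04-14 through 2021-05-26: 2021-04-14 through 2021-04-15, 2021-04-18 through 2021-04-21, 2021-05-06 through 2021-05-24, 2021-05-26 through 2021-05-26.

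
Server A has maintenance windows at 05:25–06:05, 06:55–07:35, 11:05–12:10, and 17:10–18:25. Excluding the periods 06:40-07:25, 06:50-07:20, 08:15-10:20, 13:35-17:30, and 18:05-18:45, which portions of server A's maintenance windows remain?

Second set merges to 06:40–07:25, 08:15–10:20, 13:35–17:30, 18:05–18:45.
05:25–06:05: no B overlap → unchanged.
06:55–07:35 minus B → 07:25–07:35.
11:05–12:10: no B overlap → unchanged.
17:10–18:25 minus B → 17:30–18:05.

05:25–06:05, 07:25–07:35, 11:05–12:10, 17:30–18:05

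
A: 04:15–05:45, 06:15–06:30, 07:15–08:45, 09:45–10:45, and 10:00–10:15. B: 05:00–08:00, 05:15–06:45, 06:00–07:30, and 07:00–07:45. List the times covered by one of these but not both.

A, merged: 04:15–05:45, 06:15–06:30, 07:15–08:45, 09:45–10:45.
B, merged: 05:00–08:00.
A \ B = 04:15–05:00, 08:00–08:45, 09:45–10:45.
B \ A = 05:45–06:15, 06:30–07:15.
Union of the two gives the symmetric difference.

04:15–05:00, 05:45–06:15, 06:30–07:15, 08:00–08:45, 09:45–10:45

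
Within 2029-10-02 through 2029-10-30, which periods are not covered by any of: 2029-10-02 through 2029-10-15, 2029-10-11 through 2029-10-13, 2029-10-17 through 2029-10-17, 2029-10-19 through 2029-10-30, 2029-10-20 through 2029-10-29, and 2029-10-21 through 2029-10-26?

2029-10-16 through 2029-10-16, 2029-10-18 through 2029-10-18

The merged coverage is 2029-10-02 through 2029-10-15, 2029-10-17 through 2029-10-17, 2029-10-19 through 2029-10-30.
Uncovered inside 2029-10-02 through 2029-10-30: 2029-10-16 through 2029-10-16, 2029-10-18 through 2029-10-18.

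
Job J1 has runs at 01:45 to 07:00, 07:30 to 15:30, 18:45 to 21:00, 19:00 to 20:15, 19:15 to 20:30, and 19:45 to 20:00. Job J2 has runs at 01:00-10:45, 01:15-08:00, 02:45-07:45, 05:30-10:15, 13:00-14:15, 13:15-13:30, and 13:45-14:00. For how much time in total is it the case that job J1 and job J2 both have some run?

9 h 45 min

First set merges to 01:45–07:00, 07:30–15:30, 18:45–21:00.
Second set merges to 01:00–10:45, 13:00–14:15.
A ∩ B = 01:45–07:00, 07:30–10:45, 13:00–14:15.
Total: 5 h 15 min + 3 h 15 min + 1 h 15 min = 9 h 45 min.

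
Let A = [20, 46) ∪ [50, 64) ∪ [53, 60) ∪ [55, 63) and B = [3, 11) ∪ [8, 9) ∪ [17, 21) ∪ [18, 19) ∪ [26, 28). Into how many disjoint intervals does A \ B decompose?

Merge the first list: [20, 46), [50, 64).
Merge the second list: [3, 11), [17, 21), [26, 28).
A \ B = [21, 26), [28, 46), [50, 64).
That is 3 disjoint pieces.

3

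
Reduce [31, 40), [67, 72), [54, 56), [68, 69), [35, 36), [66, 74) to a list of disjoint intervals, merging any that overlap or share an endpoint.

Sort by start: [31, 40), [35, 36), [54, 56), [66, 74), [67, 72), [68, 69).
[35, 36) overlaps/touches [31, 40) → extend to [31, 40).
[54, 56) is disjoint → start new block.
[66, 74) is disjoint → start new block.
[67, 72) overlaps/touches [66, 74) → extend to [66, 74).
[68, 69) overlaps/touches [66, 74) → extend to [66, 74).

[31, 40) ∪ [54, 56) ∪ [66, 74)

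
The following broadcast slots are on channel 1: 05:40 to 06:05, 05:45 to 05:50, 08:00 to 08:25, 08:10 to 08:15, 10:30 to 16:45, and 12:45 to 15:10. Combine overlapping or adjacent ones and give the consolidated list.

05:45-05:50 overlaps/touches 05:40-06:05 → extend to 05:40-06:05.
08:00-08:25 is disjoint → start new block.
08:10-08:15 overlaps/touches 08:00-08:25 → extend to 08:00-08:25.
10:30-16:45 is disjoint → start new block.
12:45-15:10 overlaps/touches 10:30-16:45 → extend to 10:30-16:45.

05:40-06:05, 08:00-08:25, 10:30-16:45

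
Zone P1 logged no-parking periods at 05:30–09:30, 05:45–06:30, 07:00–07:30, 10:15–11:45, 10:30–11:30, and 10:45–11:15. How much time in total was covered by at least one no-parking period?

5 h 30 min

Merged: 05:30–09:30, 10:15–11:45.
Lengths: 4 h + 1 h 30 min = 5 h 30 min.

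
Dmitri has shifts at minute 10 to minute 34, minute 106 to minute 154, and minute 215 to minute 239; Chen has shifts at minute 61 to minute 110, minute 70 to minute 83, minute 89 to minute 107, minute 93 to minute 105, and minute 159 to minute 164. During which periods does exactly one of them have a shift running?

Merge the second list: minute 61 to minute 110, minute 159 to minute 164.
Only in the first: minute 10 to minute 34, minute 110 to minute 154, minute 215 to minute 239.
Only in the second: minute 61 to minute 106, minute 159 to minute 164.
Together these are the periods covered by exactly one.

minute 10 to minute 34, minute 61 to minute 106, minute 110 to minute 154, minute 159 to minute 164, minute 215 to minute 239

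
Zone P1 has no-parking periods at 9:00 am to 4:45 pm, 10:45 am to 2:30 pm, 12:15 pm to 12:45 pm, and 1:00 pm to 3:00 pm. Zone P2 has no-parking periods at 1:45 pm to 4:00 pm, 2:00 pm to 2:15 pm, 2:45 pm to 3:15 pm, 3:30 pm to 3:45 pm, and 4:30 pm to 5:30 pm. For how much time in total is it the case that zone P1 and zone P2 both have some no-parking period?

First set merges to 9:00 am-4:45 pm.
Second set merges to 1:45 pm-4:00 pm, 4:30 pm-5:30 pm.
A ∩ B = 1:45 pm-4:00 pm, 4:30 pm-4:45 pm.
Total: 2 h 15 min + 15 min = 2 h 30 min.

2 h 30 min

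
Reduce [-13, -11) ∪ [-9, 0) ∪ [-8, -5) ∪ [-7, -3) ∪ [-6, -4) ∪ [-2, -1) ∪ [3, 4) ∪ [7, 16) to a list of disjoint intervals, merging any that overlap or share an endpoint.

[-9, 0) is disjoint → start new block.
[-8, -5) overlaps/touches [-9, 0) → extend to [-9, 0).
[-7, -3) overlaps/touches [-9, 0) → extend to [-9, 0).
[-6, -4) overlaps/touches [-9, 0) → extend to [-9, 0).
[-2, -1) overlaps/touches [-9, 0) → extend to [-9, 0).
[3, 4) is disjoint → start new block.
[7, 16) is disjoint → start new block.

[-13, -11) ∪ [-9, 0) ∪ [3, 4) ∪ [7, 16)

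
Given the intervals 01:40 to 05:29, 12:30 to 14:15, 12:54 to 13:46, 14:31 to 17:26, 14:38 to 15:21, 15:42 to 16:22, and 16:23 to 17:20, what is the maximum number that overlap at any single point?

2

Sweep endpoints in order; track running count of active intervals.
Peak of 2 reached at 12:54.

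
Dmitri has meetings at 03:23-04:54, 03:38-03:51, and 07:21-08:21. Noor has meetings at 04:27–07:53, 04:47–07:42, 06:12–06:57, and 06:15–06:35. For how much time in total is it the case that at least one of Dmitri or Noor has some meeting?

Merge the first list: 03:23–04:54, 07:21–08:21.
Merge the second list: 04:27–07:53.
A ∪ B = 03:23–08:21.
Total: 4 h 58 min.

4 h 58 min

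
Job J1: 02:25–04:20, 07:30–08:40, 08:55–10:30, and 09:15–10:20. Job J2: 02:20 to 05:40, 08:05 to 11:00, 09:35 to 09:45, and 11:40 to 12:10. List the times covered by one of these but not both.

02:20–02:25, 04:20–05:40, 07:30–08:05, 08:40–08:55, 10:30–11:00, 11:40–12:10

A, merged: 02:25–04:20, 07:30–08:40, 08:55–10:30.
B, merged: 02:20–05:40, 08:05–11:00, 11:40–12:10.
A \ B = 07:30–08:05.
B \ A = 02:20–02:25, 04:20–05:40, 08:40–08:55, 10:30–11:00, 11:40–12:10.
Union of the two gives the symmetric difference.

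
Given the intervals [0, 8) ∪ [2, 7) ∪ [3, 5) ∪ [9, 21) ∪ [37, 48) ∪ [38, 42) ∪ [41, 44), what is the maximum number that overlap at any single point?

Sweep endpoints in order; track running count of active intervals.
Peak of 3 reached at 3.

3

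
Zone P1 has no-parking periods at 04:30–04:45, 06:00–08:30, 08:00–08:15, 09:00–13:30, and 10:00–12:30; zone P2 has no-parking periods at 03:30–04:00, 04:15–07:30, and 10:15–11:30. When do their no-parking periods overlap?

04:30-04:45, 06:00-07:30, 10:15-11:30

First set merges to 04:30-04:45, 06:00-08:30, 09:00-13:30.
04:30-04:45 ∩ B → 04:30-04:45.
06:00-08:30 ∩ B → 06:00-07:30.
09:00-13:30 ∩ B → 10:15-11:30.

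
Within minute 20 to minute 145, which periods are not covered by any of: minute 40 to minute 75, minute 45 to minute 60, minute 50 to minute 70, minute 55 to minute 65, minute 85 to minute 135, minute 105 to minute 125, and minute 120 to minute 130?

minute 20 to minute 40, minute 75 to minute 85, minute 135 to minute 145

After merging, the occupied span is minute 40 to minute 75, minute 85 to minute 135.
Uncovered inside minute 20 to minute 145: minute 20 to minute 40, minute 75 to minute 85, minute 135 to minute 145.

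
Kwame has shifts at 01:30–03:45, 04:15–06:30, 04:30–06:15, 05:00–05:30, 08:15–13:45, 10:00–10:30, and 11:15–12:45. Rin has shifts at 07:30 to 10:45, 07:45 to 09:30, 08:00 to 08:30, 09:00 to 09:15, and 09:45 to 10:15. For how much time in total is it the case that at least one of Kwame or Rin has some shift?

Merge the first list: 01:30-03:45, 04:15-06:30, 08:15-13:45.
Merge the second list: 07:30-10:45.
A ∪ B = 01:30-03:45, 04:15-06:30, 07:30-13:45.
Total: 2 h 15 min + 2 h 15 min + 6 h 15 min = 10 h 45 min.

10 h 45 min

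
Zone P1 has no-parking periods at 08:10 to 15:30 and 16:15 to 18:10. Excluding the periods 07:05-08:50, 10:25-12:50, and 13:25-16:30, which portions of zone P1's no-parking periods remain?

08:10–15:30 \ B = 08:50–10:25, 12:50–13:25.
16:15–18:10 \ B = 16:30–18:10.

08:50–10:25, 12:50–13:25, 16:30–18:10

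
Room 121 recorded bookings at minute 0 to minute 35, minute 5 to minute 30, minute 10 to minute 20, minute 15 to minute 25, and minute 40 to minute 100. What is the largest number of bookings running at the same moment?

Walk the sorted start/end points keeping a running depth.
The depth first hits 4 at minute 15.

4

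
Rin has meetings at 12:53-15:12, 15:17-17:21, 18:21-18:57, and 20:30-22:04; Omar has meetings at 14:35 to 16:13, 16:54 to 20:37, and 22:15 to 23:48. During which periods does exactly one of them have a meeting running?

Only in the first: 12:53-14:35, 16:13-16:54, 20:37-22:04.
Only in the second: 15:12-15:17, 17:21-18:21, 18:57-20:30, 22:15-23:48.
Together these are the periods covered by exactly one.

12:53-14:35, 15:12-15:17, 16:13-16:54, 17:21-18:21, 18:57-20:30, 20:37-22:04, 22:15-23:48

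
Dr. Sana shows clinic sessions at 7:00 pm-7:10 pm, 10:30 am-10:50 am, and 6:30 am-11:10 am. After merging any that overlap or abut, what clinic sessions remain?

6:30 am–11:10 am, 7:00 pm–7:10 pm

Sort by start: 6:30 am–11:10 am, 10:30 am–10:50 am, 7:00 pm–7:10 pm.
10:30 am–10:50 am overlaps/touches 6:30 am–11:10 am → extend to 6:30 am–11:10 am.
7:00 pm–7:10 pm is disjoint → start new block.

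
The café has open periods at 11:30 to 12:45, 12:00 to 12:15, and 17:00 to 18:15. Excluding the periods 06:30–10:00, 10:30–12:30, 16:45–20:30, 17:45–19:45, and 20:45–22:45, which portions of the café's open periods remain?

First set merges to 11:30–12:45, 17:00–18:15.
Second set merges to 06:30–10:00, 10:30–12:30, 16:45–20:30, 20:45–22:45.
11:30–12:45 minus B → 12:30–12:45.
17:00–18:15: fully covered by B → removed.

12:30–12:45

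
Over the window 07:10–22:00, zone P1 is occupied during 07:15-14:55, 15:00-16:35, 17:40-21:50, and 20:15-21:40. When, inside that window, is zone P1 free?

07:10-07:15, 14:55-15:00, 16:35-17:40, 21:50-22:00

Covered (merged): 07:15-14:55, 15:00-16:35, 17:40-21:50.
Complement within 07:10-22:00: 07:10-07:15, 14:55-15:00, 16:35-17:40, 21:50-22:00.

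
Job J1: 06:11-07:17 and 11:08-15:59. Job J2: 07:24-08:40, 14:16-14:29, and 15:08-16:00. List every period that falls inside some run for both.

14:16-14:29, 15:08-15:59

06:11-07:17 meets no B interval.
11:08-15:59 ∩ B → 14:16-14:29, 15:08-15:59.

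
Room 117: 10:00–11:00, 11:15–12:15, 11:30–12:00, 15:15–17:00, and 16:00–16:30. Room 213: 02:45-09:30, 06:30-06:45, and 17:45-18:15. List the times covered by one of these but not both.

02:45–09:30, 10:00–11:00, 11:15–12:15, 15:15–17:00, 17:45–18:15

First set merges to 10:00–11:00, 11:15–12:15, 15:15–17:00.
Second set merges to 02:45–09:30, 17:45–18:15.
A \ B = 10:00–11:00, 11:15–12:15, 15:15–17:00.
B \ A = 02:45–09:30, 17:45–18:15.
Union of the two gives the symmetric difference.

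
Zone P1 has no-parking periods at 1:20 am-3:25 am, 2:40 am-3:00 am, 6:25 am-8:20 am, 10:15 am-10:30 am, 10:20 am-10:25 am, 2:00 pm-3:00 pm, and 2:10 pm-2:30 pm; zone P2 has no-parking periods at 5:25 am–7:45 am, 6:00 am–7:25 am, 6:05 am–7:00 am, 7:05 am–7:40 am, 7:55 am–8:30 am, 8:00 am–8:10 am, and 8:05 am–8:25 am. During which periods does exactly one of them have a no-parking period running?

Merge the first list: 1:20 am–3:25 am, 6:25 am–8:20 am, 10:15 am–10:30 am, 2:00 pm–3:00 pm.
Merge the second list: 5:25 am–7:45 am, 7:55 am–8:30 am.
A \ B = 1:20 am–3:25 am, 7:45 am–7:55 am, 10:15 am–10:30 am, 2:00 pm–3:00 pm.
B \ A = 5:25 am–6:25 am, 8:20 am–8:30 am.
Union of the two gives the symmetric difference.

1:20 am–3:25 am, 5:25 am–6:25 am, 7:45 am–7:55 am, 8:20 am–8:30 am, 10:15 am–10:30 am, 2:00 pm–3:00 pm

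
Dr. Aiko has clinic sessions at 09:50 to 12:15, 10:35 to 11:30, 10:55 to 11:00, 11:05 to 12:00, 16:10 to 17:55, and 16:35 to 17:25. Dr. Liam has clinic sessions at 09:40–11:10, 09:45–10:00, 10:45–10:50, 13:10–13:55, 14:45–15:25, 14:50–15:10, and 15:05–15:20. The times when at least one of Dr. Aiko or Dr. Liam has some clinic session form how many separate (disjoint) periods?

4

First set merges to 09:50–12:15, 16:10–17:55.
Second set merges to 09:40–11:10, 13:10–13:55, 14:45–15:25.
A ∪ B = 09:40–12:15, 13:10–13:55, 14:45–15:25, 16:10–17:55.
That is 4 disjoint pieces.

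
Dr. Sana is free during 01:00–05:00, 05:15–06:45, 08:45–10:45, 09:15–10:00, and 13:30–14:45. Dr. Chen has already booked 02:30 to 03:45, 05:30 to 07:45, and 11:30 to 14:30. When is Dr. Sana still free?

01:00–02:30, 03:45–05:00, 05:15–05:30, 08:45–10:45, 14:30–14:45

First set merges to 01:00–05:00, 05:15–06:45, 08:45–10:45, 13:30–14:45.
01:00–05:00 \ B = 01:00–02:30, 03:45–05:00.
05:15–06:45 \ B = 05:15–05:30.
08:45–10:45: nothing removed.
13:30–14:45 \ B = 14:30–14:45.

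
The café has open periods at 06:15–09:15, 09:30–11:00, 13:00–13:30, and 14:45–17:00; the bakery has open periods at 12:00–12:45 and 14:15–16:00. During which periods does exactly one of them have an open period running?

A \ B = 06:15–09:15, 09:30–11:00, 13:00–13:30, 16:00–17:00.
B \ A = 12:00–12:45, 14:15–14:45.
Union of the two gives the symmetric difference.

06:15–09:15, 09:30–11:00, 12:00–12:45, 13:00–13:30, 14:15–14:45, 16:00–17:00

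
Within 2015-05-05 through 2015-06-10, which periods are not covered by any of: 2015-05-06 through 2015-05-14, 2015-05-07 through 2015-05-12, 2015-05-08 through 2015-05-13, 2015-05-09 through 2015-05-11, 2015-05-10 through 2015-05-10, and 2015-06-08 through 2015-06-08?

The merged coverage is 2015-05-06 through 2015-05-14, 2015-06-08 through 2015-06-08.
Complement within 2015-05-05 through 2015-06-10: 2015-05-05 through 2015-05-05, 2015-05-15 through 2015-06-07, 2015-06-09 through 2015-06-10.

2015-05-05 through 2015-05-05, 2015-05-15 through 2015-06-07, 2015-06-09 through 2015-06-10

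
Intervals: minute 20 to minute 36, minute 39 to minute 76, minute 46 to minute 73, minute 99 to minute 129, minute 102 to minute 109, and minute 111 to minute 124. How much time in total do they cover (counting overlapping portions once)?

Merged: minute 20 to minute 36, minute 39 to minute 76, minute 99 to minute 129.
Lengths: 16 minutes + 37 minutes + 30 minutes = 83 minutes.

83 minutes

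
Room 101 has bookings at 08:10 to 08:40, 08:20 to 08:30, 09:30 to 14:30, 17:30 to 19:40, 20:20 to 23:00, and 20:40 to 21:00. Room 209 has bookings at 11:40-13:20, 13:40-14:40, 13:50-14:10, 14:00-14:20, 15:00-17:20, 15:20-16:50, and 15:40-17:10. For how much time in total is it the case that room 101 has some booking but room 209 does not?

7 h 50 min

A, merged: 08:10-08:40, 09:30-14:30, 17:30-19:40, 20:20-23:00.
B, merged: 11:40-13:20, 13:40-14:40, 15:00-17:20.
A \ B = 08:10-08:40, 09:30-11:40, 13:20-13:40, 17:30-19:40, 20:20-23:00.
Total: 30 min + 2 h 10 min + 20 min + 2 h 10 min + 2 h 40 min = 7 h 50 min.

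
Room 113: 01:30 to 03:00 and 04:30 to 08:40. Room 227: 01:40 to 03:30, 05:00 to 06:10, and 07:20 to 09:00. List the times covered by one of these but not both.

01:30–01:40, 03:00–03:30, 04:30–05:00, 06:10–07:20, 08:40–09:00

A but not B: 01:30–01:40, 04:30–05:00, 06:10–07:20.
B but not A: 03:00–03:30, 08:40–09:00.
Combining gives A △ B.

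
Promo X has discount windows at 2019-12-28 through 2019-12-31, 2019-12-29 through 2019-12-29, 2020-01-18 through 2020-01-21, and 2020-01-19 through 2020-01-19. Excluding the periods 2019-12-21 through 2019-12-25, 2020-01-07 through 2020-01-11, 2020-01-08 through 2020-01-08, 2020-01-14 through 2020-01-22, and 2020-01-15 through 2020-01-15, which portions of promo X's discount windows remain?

2019-12-28 through 2019-12-31

First set merges to 2019-12-28 through 2019-12-31, 2020-01-18 through 2020-01-21.
Second set merges to 2019-12-21 through 2019-12-25, 2020-01-07 through 2020-01-11, 2020-01-14 through 2020-01-22.
2019-12-28 through 2019-12-31: no B overlap → unchanged.
2020-01-18 through 2020-01-21: fully covered by B → removed.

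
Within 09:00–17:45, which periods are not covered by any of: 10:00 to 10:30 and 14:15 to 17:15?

The merged coverage is 10:00-10:30, 14:15-17:15.
Gaps within 09:00-17:45: 09:00-10:00, 10:30-14:15, 17:15-17:45.

09:00-10:00, 10:30-14:15, 17:15-17:45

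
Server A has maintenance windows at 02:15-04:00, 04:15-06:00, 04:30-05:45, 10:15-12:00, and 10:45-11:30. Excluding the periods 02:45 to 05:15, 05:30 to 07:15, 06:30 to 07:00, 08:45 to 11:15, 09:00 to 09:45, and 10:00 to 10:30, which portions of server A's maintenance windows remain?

02:15–02:45, 05:15–05:30, 11:15–12:00

A, merged: 02:15–04:00, 04:15–06:00, 10:15–12:00.
B, merged: 02:45–05:15, 05:30–07:15, 08:45–11:15.
02:15–04:00 with B removed leaves 02:15–02:45.
04:15–06:00 with B removed leaves 05:15–05:30.
10:15–12:00 with B removed leaves 11:15–12:00.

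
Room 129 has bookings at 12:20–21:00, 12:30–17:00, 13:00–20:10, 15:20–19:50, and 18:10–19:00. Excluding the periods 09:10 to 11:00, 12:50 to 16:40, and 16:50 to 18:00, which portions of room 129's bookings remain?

A, merged: 12:20–21:00.
12:20–21:00 \ B = 12:20–12:50, 16:40–16:50, 18:00–21:00.

12:20–12:50, 16:40–16:50, 18:00–21:00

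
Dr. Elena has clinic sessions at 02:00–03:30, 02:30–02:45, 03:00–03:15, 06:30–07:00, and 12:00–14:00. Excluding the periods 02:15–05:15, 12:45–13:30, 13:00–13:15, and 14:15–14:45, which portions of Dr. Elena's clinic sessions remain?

First set merges to 02:00-03:30, 06:30-07:00, 12:00-14:00.
Second set merges to 02:15-05:15, 12:45-13:30, 14:15-14:45.
02:00-03:30 \ B = 02:00-02:15.
06:30-07:00: nothing removed.
12:00-14:00 \ B = 12:00-12:45, 13:30-14:00.

02:00-02:15, 06:30-07:00, 12:00-12:45, 13:30-14:00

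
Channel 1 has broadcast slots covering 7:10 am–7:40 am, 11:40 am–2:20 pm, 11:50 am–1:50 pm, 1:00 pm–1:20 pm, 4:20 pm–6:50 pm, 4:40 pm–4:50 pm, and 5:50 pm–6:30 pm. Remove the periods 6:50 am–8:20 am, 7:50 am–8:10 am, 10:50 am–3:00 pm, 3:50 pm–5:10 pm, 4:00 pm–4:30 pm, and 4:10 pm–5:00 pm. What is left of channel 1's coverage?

A, merged: 7:10 am-7:40 am, 11:40 am-2:20 pm, 4:20 pm-6:50 pm.
B, merged: 6:50 am-8:20 am, 10:50 am-3:00 pm, 3:50 pm-5:10 pm.
7:10 am-7:40 am: entirely removed.
11:40 am-2:20 pm: entirely removed.
4:20 pm-6:50 pm \ B = 5:10 pm-6:50 pm.

5:10 pm-6:50 pm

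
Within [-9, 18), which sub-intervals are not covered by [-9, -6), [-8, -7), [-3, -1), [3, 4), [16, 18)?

[-6, -3) ∪ [-1, 3) ∪ [4, 16)

Covered (merged): [-9, -6), [-3, -1), [3, 4), [16, 18).
Uncovered inside [-9, 18): [-6, -3), [-1, 3), [4, 16).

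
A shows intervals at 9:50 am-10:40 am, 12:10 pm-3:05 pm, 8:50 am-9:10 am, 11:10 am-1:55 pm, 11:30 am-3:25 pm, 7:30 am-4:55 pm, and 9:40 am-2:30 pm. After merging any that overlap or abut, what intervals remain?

7:30 am-4:55 pm

Sort by start: 7:30 am-4:55 pm, 8:50 am-9:10 am, 9:40 am-2:30 pm, 9:50 am-10:40 am, 11:10 am-1:55 pm, 11:30 am-3:25 pm, 12:10 pm-3:05 pm.
8:50 am-9:10 am overlaps/touches 7:30 am-4:55 pm → extend to 7:30 am-4:55 pm.
9:40 am-2:30 pm overlaps/touches 7:30 am-4:55 pm → extend to 7:30 am-4:55 pm.
9:50 am-10:40 am overlaps/touches 7:30 am-4:55 pm → extend to 7:30 am-4:55 pm.
11:10 am-1:55 pm overlaps/touches 7:30 am-4:55 pm → extend to 7:30 am-4:55 pm.
11:30 am-3:25 pm overlaps/touches 7:30 am-4:55 pm → extend to 7:30 am-4:55 pm.
12:10 pm-3:05 pm overlaps/touches 7:30 am-4:55 pm → extend to 7:30 am-4:55 pm.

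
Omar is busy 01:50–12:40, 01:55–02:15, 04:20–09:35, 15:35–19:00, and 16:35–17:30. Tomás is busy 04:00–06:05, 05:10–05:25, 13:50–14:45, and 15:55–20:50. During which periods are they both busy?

A, merged: 01:50–12:40, 15:35–19:00.
B, merged: 04:00–06:05, 13:50–14:45, 15:55–20:50.
01:50–12:40 ∩ B → 04:00–06:05.
15:35–19:00 ∩ B → 15:55–19:00.

04:00–06:05, 15:55–19:00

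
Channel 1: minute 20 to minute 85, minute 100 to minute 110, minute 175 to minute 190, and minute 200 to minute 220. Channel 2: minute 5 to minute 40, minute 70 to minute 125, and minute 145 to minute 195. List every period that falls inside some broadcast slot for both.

minute 20 to minute 40, minute 70 to minute 85, minute 100 to minute 110, minute 175 to minute 190

minute 20 to minute 85 meets the second set on minute 20 to minute 40, minute 70 to minute 85.
minute 100 to minute 110 meets the second set on minute 100 to minute 110.
minute 175 to minute 190 meets the second set on minute 175 to minute 190.
minute 200 to minute 220: no overlap with the second set.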